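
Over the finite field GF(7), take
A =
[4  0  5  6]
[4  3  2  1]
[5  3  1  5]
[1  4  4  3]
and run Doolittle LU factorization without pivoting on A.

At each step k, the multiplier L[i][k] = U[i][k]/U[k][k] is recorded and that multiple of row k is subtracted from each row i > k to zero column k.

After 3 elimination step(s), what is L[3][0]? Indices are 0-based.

Step 1: pivot at (0,0) is 4.
  row1 ← row1 − (1)·row0  ⇒  L[1][0]=1, U row1=(0, 3, 4, 2)
  row2 ← row2 − (3)·row0  ⇒  L[2][0]=3, U row2=(0, 3, 0, 1)
  row3 ← row3 − (2)·row0  ⇒  L[3][0]=2, U row3=(0, 4, 1, 5)
Step 2: pivot at (1,1) is 3.
  row2 ← row2 − (1)·row1  ⇒  L[2][1]=1, U row2=(0, 0, 3, 6)
  row3 ← row3 − (6)·row1  ⇒  L[3][1]=6, U row3=(0, 0, 5, 0)
Step 3: pivot at (2,2) is 3.
  row3 ← row3 − (4)·row2  ⇒  L[3][2]=4, U row3=(0, 0, 0, 4)

L[3][0] = 2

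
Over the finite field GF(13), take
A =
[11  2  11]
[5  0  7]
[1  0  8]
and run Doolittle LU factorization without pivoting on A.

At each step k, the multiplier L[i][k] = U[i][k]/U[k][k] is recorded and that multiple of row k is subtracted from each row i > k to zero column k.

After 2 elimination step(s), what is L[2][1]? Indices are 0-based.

Step 1: pivot at (0,0) is 11.
  row1 ← row1 − (4)·row0  ⇒  L[1][0]=4, U row1=(0, 5, 2)
  row2 ← row2 − (6)·row0  ⇒  L[2][0]=6, U row2=(0, 1, 7)
Step 2: pivot at (1,1) is 5.
  row2 ← row2 − (8)·row1  ⇒  L[2][1]=8, U row2=(0, 0, 4)

L[2][1] = 8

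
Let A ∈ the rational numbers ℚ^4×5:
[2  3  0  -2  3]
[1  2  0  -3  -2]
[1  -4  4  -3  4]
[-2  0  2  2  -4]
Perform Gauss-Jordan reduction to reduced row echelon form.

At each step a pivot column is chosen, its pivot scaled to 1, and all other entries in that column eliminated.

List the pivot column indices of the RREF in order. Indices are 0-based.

pivot(0,0)=2: scale R0 → (1, 3/2, 0, -1, 3/2)
  clear (1,0): R1 −= (1)R0 → (0, 1/2, 0, -2, -7/2)
  clear (2,0): R2 −= (1)R0 → (0, -11/2, 4, -2, 5/2)
  clear (3,0): R3 −= (-2)R0 → (0, 3, 2, 0, -1)
pivot(1,1)=1/2: scale R1 → (0, 1, 0, -4, -7)
  clear (0,1): R0 −= (3/2)R1 → (1, 0, 0, 5, 12)
  clear (2,1): R2 −= (-11/2)R1 → (0, 0, 4, -24, -36)
  clear (3,1): R3 −= (3)R1 → (0, 0, 2, 12, 20)
pivot(2,2)=4: scale R2 → (0, 0, 1, -6, -9)
  clear (3,2): R3 −= (2)R2 → (0, 0, 0, 24, 38)
pivot(3,3)=24: scale R3 → (0, 0, 0, 1, 19/12)
  clear (0,3): R0 −= (5)R3 → (1, 0, 0, 0, 49/12)
  clear (1,3): R1 −= (-4)R3 → (0, 1, 0, 0, -2/3)
  clear (2,3): R2 −= (-6)R3 → (0, 0, 1, 0, 1/2)

pivot columns: 0, 1, 2, 3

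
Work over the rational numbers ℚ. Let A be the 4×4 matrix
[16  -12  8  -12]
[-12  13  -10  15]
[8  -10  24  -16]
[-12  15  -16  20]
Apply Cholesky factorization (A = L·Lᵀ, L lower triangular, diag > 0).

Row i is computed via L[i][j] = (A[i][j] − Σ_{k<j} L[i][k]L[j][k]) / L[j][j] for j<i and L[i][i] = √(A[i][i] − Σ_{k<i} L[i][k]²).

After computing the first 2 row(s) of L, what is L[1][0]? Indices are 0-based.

Step 1: L[0][0] = √(16) = 4.
  L[1][0] = (-12) / L[0][0] = -3.
Step 2: L[1][1] = √(4) = 2.

L[1][0] = -3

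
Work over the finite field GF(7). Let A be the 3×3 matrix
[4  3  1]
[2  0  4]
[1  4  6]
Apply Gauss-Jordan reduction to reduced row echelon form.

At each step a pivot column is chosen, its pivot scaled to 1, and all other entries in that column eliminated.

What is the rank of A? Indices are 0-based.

[1] R0 /= 4  ⇒  (1, 6, 2)
     R1 -= 2·R0  ⇒  (0, 2, 0)
     R2 -= 1·R0  ⇒  (0, 5, 4)
[2] R1 /= 2  ⇒  (0, 1, 0)
     R0 -= 6·R1  ⇒  (1, 0, 2)
     R2 -= 5·R1  ⇒  (0, 0, 4)
[3] R2 /= 4  ⇒  (0, 0, 1)
     R0 -= 2·R2  ⇒  (1, 0, 0)

rank = 3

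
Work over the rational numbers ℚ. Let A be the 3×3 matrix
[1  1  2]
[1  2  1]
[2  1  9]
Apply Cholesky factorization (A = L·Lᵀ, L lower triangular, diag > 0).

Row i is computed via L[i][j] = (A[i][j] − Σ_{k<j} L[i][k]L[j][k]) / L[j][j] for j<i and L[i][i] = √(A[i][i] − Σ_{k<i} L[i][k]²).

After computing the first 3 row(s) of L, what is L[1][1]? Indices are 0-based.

Step 1: L[0][0] = √(1) = 1.
  L[1][0] = (1) / L[0][0] = 1.
Step 2: L[1][1] = √(1) = 1.
  L[2][0] = (2) / L[0][0] = 2.
  L[2][1] = (-1) / L[1][1] = -1.
Step 3: L[2][2] = √(4) = 2.

L[1][1] = 1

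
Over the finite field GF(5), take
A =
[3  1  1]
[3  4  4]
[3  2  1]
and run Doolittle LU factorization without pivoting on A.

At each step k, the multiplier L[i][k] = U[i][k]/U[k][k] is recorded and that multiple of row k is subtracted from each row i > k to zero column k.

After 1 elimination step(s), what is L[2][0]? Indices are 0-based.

[col 0] pivot 3
  R1 -= 1*R0 → (0, 3, 3)  (L[1][0] := 1)
  R2 -= 1*R0 → (0, 1, 0)  (L[2][0] := 1)

L[2][0] = 1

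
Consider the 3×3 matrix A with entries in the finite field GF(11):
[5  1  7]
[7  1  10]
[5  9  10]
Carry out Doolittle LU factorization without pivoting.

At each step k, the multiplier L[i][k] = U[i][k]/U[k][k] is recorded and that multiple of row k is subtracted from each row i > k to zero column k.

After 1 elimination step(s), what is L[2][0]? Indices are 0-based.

L[2][0] = 1

Step 1: pivot at (0,0) is 5.
  row1 ← row1 − (8)·row0  ⇒  L[1][0]=8, U row1=(0, 4, 9)
  row2 ← row2 − (1)·row0  ⇒  L[2][0]=1, U row2=(0, 8, 3)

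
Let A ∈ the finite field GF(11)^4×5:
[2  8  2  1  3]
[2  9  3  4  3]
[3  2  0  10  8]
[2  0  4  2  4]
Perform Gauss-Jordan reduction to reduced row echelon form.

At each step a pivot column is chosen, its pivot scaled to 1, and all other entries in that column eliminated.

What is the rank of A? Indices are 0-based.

[1] R0 /= 2  ⇒  (1, 4, 1, 6, 7)
     R1 -= 2·R0  ⇒  (0, 1, 1, 3, 0)
     R2 -= 3·R0  ⇒  (0, 1, 8, 3, 9)
     R3 -= 2·R0  ⇒  (0, 3, 2, 1, 1)
[2] R1 /= 1  ⇒  (0, 1, 1, 3, 0)
     R0 -= 4·R1  ⇒  (1, 0, 8, 5, 7)
     R2 -= 1·R1  ⇒  (0, 0, 7, 0, 9)
     R3 -= 3·R1  ⇒  (0, 0, 10, 3, 1)
[3] R2 /= 7  ⇒  (0, 0, 1, 0, 6)
     R0 -= 8·R2  ⇒  (1, 0, 0, 5, 3)
     R1 -= 1·R2  ⇒  (0, 1, 0, 3, 5)
     R3 -= 10·R2  ⇒  (0, 0, 0, 3, 7)
[4] R3 /= 3  ⇒  (0, 0, 0, 1, 6)
     R0 -= 5·R3  ⇒  (1, 0, 0, 0, 6)
     R1 -= 3·R3  ⇒  (0, 1, 0, 0, 9)

rank = 4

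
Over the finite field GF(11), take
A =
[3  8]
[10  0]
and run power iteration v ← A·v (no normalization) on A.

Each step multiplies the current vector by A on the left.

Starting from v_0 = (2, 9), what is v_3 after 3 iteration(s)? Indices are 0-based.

v_3 = (8, 2)

v_0 = (2, 9).
v_1 = A·v_0 = (1, 9).
v_2 = A·v_1 = (9, 10).
v_3 = A·v_2 = (8, 2).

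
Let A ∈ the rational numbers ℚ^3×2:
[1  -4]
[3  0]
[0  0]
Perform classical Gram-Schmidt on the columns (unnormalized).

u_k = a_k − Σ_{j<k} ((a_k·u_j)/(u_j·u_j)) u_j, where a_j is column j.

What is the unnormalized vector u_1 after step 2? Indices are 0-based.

Step 1: u_0 = a_0 = (1, 3, 0).
Step 2: u_1 = a_1 − (-2/5)·u_0 = (-18/5, 6/5, 0).

u_1 = (-18/5, 6/5, 0)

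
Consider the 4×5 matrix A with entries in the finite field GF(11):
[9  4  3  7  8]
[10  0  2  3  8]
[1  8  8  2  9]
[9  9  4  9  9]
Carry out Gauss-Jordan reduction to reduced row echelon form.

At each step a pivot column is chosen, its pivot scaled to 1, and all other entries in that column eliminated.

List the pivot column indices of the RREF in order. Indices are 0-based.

[1] R0 /= 9  ⇒  (1, 9, 4, 2, 7)
     R1 -= 10·R0  ⇒  (0, 9, 6, 5, 4)
     R2 -= 1·R0  ⇒  (0, 10, 4, 0, 2)
     R3 -= 9·R0  ⇒  (0, 5, 1, 2, 1)
[2] R1 /= 9  ⇒  (0, 1, 8, 3, 9)
     R0 -= 9·R1  ⇒  (1, 0, 9, 8, 3)
     R2 -= 10·R1  ⇒  (0, 0, 1, 3, 0)
     R3 -= 5·R1  ⇒  (0, 0, 5, 9, 0)
[3] R2 /= 1  ⇒  (0, 0, 1, 3, 0)
     R0 -= 9·R2  ⇒  (1, 0, 0, 3, 3)
     R1 -= 8·R2  ⇒  (0, 1, 0, 1, 9)
     R3 -= 5·R2  ⇒  (0, 0, 0, 5, 0)
[4] R3 /= 5  ⇒  (0, 0, 0, 1, 0)
     R0 -= 3·R3  ⇒  (1, 0, 0, 0, 3)
     R1 -= 1·R3  ⇒  (0, 1, 0, 0, 9)
     R2 -= 3·R3  ⇒  (0, 0, 1, 0, 0)

pivot columns: 0, 1, 2, 3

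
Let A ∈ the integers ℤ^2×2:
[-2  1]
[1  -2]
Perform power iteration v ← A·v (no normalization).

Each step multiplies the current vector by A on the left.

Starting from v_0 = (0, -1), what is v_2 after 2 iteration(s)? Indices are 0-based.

v_2 = (4, -5)

v_0 = (0, -1).
v_1 = A·v_0 = (-1, 2).
v_2 = A·v_1 = (4, -5).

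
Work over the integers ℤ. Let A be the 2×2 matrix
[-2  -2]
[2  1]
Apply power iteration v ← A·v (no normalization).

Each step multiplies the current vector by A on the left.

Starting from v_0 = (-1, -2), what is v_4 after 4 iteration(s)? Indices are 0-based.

v_4 = (16, -16)

v_0 = (-1, -2).
v_1 = A·v_0 = (6, -4).
v_2 = A·v_1 = (-4, 8).
v_3 = A·v_2 = (-8, 0).
v_4 = A·v_3 = (16, -16).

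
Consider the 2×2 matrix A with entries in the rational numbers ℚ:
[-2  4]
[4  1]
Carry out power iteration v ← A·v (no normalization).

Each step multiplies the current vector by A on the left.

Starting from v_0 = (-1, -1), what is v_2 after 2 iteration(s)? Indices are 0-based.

v_2 = (-16, -13)

v_0 = (-1, -1).
v_1 = A·v_0 = (-2, -5).
v_2 = A·v_1 = (-16, -13).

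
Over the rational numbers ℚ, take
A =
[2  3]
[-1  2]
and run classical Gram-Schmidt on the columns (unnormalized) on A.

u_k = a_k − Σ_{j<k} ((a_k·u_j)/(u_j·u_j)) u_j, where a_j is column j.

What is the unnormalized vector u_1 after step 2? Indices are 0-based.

u_1 = (7/5, 14/5)

Step 1: u_0 = a_0 = (2, -1).
Step 2: u_1 = a_1 − (4/5)·u_0 = (7/5, 14/5).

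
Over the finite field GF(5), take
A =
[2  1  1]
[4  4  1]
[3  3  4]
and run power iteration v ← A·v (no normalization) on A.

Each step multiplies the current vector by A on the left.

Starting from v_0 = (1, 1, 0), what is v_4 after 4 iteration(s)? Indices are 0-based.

v_0 = (1, 1, 0).
v_1 = A·v_0 = (3, 3, 1).
v_2 = A·v_1 = (0, 0, 2).
v_3 = A·v_2 = (2, 2, 3).
v_4 = A·v_3 = (4, 4, 4).

v_4 = (4, 4, 4)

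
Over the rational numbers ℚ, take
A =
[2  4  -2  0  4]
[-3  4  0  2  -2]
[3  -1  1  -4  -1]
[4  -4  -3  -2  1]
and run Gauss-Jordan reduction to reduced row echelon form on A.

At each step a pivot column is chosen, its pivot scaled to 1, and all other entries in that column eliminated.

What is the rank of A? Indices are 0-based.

rank = 4

[1] R0 /= 2  ⇒  (1, 2, -1, 0, 2)
     R1 -= -3·R0  ⇒  (0, 10, -3, 2, 4)
     R2 -= 3·R0  ⇒  (0, -7, 4, -4, -7)
     R3 -= 4·R0  ⇒  (0, -12, 1, -2, -7)
[2] R1 /= 10  ⇒  (0, 1, -3/10, 1/5, 2/5)
     R0 -= 2·R1  ⇒  (1, 0, -2/5, -2/5, 6/5)
     R2 -= -7·R1  ⇒  (0, 0, 19/10, -13/5, -21/5)
     R3 -= -12·R1  ⇒  (0, 0, -13/5, 2/5, -11/5)
[3] R2 /= 19/10  ⇒  (0, 0, 1, -26/19, -42/19)
     R0 -= -2/5·R2  ⇒  (1, 0, 0, -18/19, 6/19)
     R1 -= -3/10·R2  ⇒  (0, 1, 0, -4/19, -5/19)
     R3 -= -13/5·R2  ⇒  (0, 0, 0, -60/19, -151/19)
[4] R3 /= -60/19  ⇒  (0, 0, 0, 1, 151/60)
     R0 -= -18/19·R3  ⇒  (1, 0, 0, 0, 27/10)
     R1 -= -4/19·R3  ⇒  (0, 1, 0, 0, 4/15)
     R2 -= -26/19·R3  ⇒  (0, 0, 1, 0, 37/30)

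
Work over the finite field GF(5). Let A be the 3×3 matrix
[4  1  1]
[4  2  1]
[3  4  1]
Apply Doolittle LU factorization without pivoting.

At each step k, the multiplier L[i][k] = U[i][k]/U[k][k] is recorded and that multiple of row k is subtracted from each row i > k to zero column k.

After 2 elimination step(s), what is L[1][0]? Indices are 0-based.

L[1][0] = 1

[col 0] pivot 4
  R1 -= 1*R0 → (0, 1, 0)  (L[1][0] := 1)
  R2 -= 2*R0 → (0, 2, 4)  (L[2][0] := 2)
[col 1] pivot 1
  R2 -= 2*R1 → (0, 0, 4)  (L[2][1] := 2)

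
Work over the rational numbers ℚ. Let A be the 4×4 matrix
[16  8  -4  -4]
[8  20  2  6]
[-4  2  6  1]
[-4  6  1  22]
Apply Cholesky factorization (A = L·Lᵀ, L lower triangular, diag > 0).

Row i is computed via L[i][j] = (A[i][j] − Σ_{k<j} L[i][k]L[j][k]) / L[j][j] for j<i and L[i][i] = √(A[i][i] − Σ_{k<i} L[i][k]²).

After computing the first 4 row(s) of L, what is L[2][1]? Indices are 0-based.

L[2][1] = 1

Step 1: L[0][0] = √(16) = 4.
  L[1][0] = (8) / L[0][0] = 2.
Step 2: L[1][1] = √(16) = 4.
  L[2][0] = (-4) / L[0][0] = -1.
  L[2][1] = (4) / L[1][1] = 1.
Step 3: L[2][2] = √(4) = 2.
  L[3][0] = (-4) / L[0][0] = -1.
  L[3][1] = (8) / L[1][1] = 2.
  L[3][2] = (-2) / L[2][2] = -1.
Step 4: L[3][3] = √(16) = 4.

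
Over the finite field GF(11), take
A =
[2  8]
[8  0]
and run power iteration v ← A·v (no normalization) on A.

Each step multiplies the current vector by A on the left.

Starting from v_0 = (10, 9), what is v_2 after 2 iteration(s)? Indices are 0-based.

v_0 = (10, 9).
v_1 = A·v_0 = (4, 3).
v_2 = A·v_1 = (10, 10).

v_2 = (10, 10)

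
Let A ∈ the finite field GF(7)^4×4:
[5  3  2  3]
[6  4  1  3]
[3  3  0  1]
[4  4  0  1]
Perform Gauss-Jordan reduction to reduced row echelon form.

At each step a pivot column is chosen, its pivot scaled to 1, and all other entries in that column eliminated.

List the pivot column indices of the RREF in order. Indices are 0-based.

pivot columns: 0, 1, 2, 3

step 1: normalize row 0 (÷5) = (1, 2, 6, 2)
  row 1: subtract 6×row0 = (0, 6, 0, 5)
  row 2: subtract 3×row0 = (0, 4, 3, 2)
  row 3: subtract 4×row0 = (0, 3, 4, 0)
step 2: normalize row 1 (÷6) = (0, 1, 0, 2)
  row 0: subtract 2×row1 = (1, 0, 6, 5)
  row 2: subtract 4×row1 = (0, 0, 3, 1)
  row 3: subtract 3×row1 = (0, 0, 4, 1)
step 3: normalize row 2 (÷3) = (0, 0, 1, 5)
  row 0: subtract 6×row2 = (1, 0, 0, 3)
  row 3: subtract 4×row2 = (0, 0, 0, 2)
step 4: normalize row 3 (÷2) = (0, 0, 0, 1)
  row 0: subtract 3×row3 = (1, 0, 0, 0)
  row 1: subtract 2×row3 = (0, 1, 0, 0)
  row 2: subtract 5×row3 = (0, 0, 1, 0)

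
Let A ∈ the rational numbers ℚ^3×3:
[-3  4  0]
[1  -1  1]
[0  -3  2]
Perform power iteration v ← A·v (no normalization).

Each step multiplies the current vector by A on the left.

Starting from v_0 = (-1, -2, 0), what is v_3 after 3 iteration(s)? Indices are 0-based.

v_0 = (-1, -2, 0).
v_1 = A·v_0 = (-5, 1, 6).
v_2 = A·v_1 = (19, 0, 9).
v_3 = A·v_2 = (-57, 28, 18).

v_3 = (-57, 28, 18)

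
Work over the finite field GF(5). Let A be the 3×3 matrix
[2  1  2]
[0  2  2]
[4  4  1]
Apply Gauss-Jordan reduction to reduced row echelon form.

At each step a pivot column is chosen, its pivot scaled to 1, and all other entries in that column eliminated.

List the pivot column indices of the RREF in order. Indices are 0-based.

[1] R0 /= 2  ⇒  (1, 3, 1)
     R2 -= 4·R0  ⇒  (0, 2, 2)
[2] R1 /= 2  ⇒  (0, 1, 1)
     R0 -= 3·R1  ⇒  (1, 0, 3)
     R2 -= 2·R1  ⇒  (0, 0, 0)
column 2 empty below row 2

pivot columns: 0, 1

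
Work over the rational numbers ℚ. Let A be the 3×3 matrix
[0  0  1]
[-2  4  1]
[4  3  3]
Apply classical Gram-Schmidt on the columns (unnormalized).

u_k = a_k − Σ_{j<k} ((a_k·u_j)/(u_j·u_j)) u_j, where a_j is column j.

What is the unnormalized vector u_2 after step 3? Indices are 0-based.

Step 1: u_0 = a_0 = (0, -2, 4).
Step 2: u_1 = a_1 − (1/5)·u_0 = (0, 22/5, 11/5).
Step 3: u_2 = a_2 − (1/2)·u_0 − (5/11)·u_1 = (1, 0, 0).

u_2 = (1, 0, 0)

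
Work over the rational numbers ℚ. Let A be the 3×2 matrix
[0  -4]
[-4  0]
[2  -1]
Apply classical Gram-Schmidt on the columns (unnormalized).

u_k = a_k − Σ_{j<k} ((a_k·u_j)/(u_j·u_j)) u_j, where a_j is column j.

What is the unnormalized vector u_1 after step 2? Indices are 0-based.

Step 1: u_0 = a_0 = (0, -4, 2).
Step 2: u_1 = a_1 − (-1/10)·u_0 = (-4, -2/5, -4/5).

u_1 = (-4, -2/5, -4/5)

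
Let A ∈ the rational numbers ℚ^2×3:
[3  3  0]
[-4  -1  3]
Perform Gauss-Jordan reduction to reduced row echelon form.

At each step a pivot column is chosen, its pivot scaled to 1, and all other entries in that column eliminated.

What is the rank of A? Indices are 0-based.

rank = 2

[1] R0 /= 3  ⇒  (1, 1, 0)
     R1 -= -4·R0  ⇒  (0, 3, 3)
[2] R1 /= 3  ⇒  (0, 1, 1)
     R0 -= 1·R1  ⇒  (1, 0, -1)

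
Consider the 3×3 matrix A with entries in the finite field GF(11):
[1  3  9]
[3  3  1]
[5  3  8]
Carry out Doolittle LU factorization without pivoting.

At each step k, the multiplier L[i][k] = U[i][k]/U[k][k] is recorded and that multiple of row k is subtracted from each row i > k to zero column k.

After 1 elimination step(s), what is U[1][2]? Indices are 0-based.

U[1][2] = 7

Step 1: pivot at (0,0) is 1.
  row1 ← row1 − (3)·row0  ⇒  L[1][0]=3, U row1=(0, 5, 7)
  row2 ← row2 − (5)·row0  ⇒  L[2][0]=5, U row2=(0, 10, 7)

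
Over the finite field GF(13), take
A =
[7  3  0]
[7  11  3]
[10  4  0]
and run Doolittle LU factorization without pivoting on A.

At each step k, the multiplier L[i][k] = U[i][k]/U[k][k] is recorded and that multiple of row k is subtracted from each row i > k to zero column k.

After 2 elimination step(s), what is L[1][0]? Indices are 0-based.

Step 1: pivot at (0,0) is 7.
  row1 ← row1 − (1)·row0  ⇒  L[1][0]=1, U row1=(0, 8, 3)
  row2 ← row2 − (7)·row0  ⇒  L[2][0]=7, U row2=(0, 9, 0)
Step 2: pivot at (1,1) is 8.
  row2 ← row2 − (6)·row1  ⇒  L[2][1]=6, U row2=(0, 0, 8)

L[1][0] = 1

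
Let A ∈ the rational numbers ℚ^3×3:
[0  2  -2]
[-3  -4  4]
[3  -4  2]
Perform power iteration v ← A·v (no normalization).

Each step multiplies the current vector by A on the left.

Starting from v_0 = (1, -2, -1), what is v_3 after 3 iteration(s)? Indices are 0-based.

v_0 = (1, -2, -1).
v_1 = A·v_0 = (-2, 1, 9).
v_2 = A·v_1 = (-16, 38, 8).
v_3 = A·v_2 = (60, -72, -184).

v_3 = (60, -72, -184)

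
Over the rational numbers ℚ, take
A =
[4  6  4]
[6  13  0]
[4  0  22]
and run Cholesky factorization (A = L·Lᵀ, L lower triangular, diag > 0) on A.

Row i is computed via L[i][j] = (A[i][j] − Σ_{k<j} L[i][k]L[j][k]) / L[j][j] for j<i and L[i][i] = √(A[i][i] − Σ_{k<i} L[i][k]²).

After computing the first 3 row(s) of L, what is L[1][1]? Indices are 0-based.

Step 1: L[0][0] = √(4) = 2.
  L[1][0] = (6) / L[0][0] = 3.
Step 2: L[1][1] = √(4) = 2.
  L[2][0] = (4) / L[0][0] = 2.
  L[2][1] = (-6) / L[1][1] = -3.
Step 3: L[2][2] = √(9) = 3.

L[1][1] = 2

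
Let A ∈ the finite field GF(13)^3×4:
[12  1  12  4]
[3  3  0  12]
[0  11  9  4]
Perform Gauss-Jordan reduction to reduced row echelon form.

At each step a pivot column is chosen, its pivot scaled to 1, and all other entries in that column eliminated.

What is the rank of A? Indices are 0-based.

[1] R0 /= 12  ⇒  (1, 12, 1, 9)
     R1 -= 3·R0  ⇒  (0, 6, 10, 11)
[2] R1 /= 6  ⇒  (0, 1, 6, 4)
     R0 -= 12·R1  ⇒  (1, 0, 7, 0)
     R2 -= 11·R1  ⇒  (0, 0, 8, 12)
[3] R2 /= 8  ⇒  (0, 0, 1, 8)
     R0 -= 7·R2  ⇒  (1, 0, 0, 9)
     R1 -= 6·R2  ⇒  (0, 1, 0, 8)

rank = 3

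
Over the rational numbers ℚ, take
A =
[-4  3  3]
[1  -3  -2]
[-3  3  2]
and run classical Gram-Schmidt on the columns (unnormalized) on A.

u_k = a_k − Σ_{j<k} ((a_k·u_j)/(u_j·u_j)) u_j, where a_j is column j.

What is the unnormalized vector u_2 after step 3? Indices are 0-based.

Step 1: u_0 = a_0 = (-4, 1, -3).
Step 2: u_1 = a_1 − (-12/13)·u_0 = (-9/13, -27/13, 3/13).
Step 3: u_2 = a_2 − (-10/13)·u_0 − (11/21)·u_1 = (2/7, -1/7, -3/7).

u_2 = (2/7, -1/7, -3/7)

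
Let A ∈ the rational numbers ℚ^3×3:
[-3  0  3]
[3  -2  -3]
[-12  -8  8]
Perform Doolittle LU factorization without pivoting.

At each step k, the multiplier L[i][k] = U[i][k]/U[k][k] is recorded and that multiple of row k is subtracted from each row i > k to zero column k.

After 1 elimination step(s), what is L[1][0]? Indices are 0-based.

L[1][0] = -1

Step 1: pivot at (0,0) is -3.
  row1 ← row1 − (-1)·row0  ⇒  L[1][0]=-1, U row1=(0, -2, 0)
  row2 ← row2 − (4)·row0  ⇒  L[2][0]=4, U row2=(0, -8, -4)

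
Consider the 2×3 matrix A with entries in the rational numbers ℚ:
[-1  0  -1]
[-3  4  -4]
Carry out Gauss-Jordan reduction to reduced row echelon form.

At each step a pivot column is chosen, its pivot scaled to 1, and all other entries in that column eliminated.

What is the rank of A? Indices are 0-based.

rank = 2

[1] R0 /= -1  ⇒  (1, 0, 1)
     R1 -= -3·R0  ⇒  (0, 4, -1)
[2] R1 /= 4  ⇒  (0, 1, -1/4)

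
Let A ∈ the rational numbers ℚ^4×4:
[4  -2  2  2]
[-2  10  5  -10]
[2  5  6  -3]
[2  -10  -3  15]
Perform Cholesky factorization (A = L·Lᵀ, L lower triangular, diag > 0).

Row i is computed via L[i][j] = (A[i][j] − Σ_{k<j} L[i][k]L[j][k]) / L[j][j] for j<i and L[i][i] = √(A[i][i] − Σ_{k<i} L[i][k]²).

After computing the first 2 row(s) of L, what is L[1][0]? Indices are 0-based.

L[1][0] = -1

Step 1: L[0][0] = √(4) = 2.
  L[1][0] = (-2) / L[0][0] = -1.
Step 2: L[1][1] = √(9) = 3.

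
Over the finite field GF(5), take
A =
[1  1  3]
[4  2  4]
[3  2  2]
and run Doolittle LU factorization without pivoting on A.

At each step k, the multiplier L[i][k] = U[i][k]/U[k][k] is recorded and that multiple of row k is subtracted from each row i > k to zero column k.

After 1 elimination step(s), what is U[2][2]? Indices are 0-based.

k=0: U[0][0]=1
  eliminate (1,0): mult=4, new row 1: (0, 3, 2); set L[1][0]=4
  eliminate (2,0): mult=3, new row 2: (0, 4, 3); set L[2][0]=3

U[2][2] = 3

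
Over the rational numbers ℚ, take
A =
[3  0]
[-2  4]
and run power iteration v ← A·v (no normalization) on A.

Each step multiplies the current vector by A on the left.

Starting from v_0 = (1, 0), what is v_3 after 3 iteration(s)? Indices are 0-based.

v_0 = (1, 0).
v_1 = A·v_0 = (3, -2).
v_2 = A·v_1 = (9, -14).
v_3 = A·v_2 = (27, -74).

v_3 = (27, -74)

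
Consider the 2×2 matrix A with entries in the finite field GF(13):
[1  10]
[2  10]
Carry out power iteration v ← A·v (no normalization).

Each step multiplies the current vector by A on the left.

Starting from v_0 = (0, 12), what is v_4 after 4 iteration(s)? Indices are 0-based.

v_0 = (0, 12).
v_1 = A·v_0 = (3, 3).
v_2 = A·v_1 = (7, 10).
v_3 = A·v_2 = (3, 10).
v_4 = A·v_3 = (12, 2).

v_4 = (12, 2)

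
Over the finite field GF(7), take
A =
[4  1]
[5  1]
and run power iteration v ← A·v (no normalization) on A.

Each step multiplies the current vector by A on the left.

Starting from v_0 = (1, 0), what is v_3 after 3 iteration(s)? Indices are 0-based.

v_0 = (1, 0).
v_1 = A·v_0 = (4, 5).
v_2 = A·v_1 = (0, 4).
v_3 = A·v_2 = (4, 4).

v_3 = (4, 4)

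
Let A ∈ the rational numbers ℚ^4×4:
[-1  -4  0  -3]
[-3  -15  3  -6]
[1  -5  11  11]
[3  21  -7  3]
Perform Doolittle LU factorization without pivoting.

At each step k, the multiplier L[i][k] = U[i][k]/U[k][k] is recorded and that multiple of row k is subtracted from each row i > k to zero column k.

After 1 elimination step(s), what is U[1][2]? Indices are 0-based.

U[1][2] = 3

Step 1: pivot at (0,0) is -1.
  row1 ← row1 − (3)·row0  ⇒  L[1][0]=3, U row1=(0, -3, 3, 3)
  row2 ← row2 − (-1)·row0  ⇒  L[2][0]=-1, U row2=(0, -9, 11, 8)
  row3 ← row3 − (-3)·row0  ⇒  L[3][0]=-3, U row3=(0, 9, -7, -6)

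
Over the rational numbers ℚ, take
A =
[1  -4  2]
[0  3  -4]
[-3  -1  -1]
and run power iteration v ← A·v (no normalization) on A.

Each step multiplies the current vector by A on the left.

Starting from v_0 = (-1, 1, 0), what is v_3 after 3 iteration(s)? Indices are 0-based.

v_3 = (3, -37, 28)

v_0 = (-1, 1, 0).
v_1 = A·v_0 = (-5, 3, 2).
v_2 = A·v_1 = (-13, 1, 10).
v_3 = A·v_2 = (3, -37, 28).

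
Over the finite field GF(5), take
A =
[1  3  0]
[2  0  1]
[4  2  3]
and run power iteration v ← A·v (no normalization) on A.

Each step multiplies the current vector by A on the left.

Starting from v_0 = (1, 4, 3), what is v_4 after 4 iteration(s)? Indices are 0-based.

v_0 = (1, 4, 3).
v_1 = A·v_0 = (3, 0, 1).
v_2 = A·v_1 = (3, 2, 0).
v_3 = A·v_2 = (4, 1, 1).
v_4 = A·v_3 = (2, 4, 1).

v_4 = (2, 4, 1)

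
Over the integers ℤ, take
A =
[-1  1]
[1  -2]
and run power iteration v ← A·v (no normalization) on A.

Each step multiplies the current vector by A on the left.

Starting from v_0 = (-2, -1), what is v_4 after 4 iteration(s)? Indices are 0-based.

v_4 = (-5, 8)

v_0 = (-2, -1).
v_1 = A·v_0 = (1, 0).
v_2 = A·v_1 = (-1, 1).
v_3 = A·v_2 = (2, -3).
v_4 = A·v_3 = (-5, 8).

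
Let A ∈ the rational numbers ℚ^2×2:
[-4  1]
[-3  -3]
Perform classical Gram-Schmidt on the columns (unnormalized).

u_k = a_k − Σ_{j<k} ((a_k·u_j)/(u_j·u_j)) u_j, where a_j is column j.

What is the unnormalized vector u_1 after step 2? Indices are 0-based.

Step 1: u_0 = a_0 = (-4, -3).
Step 2: u_1 = a_1 − (1/5)·u_0 = (9/5, -12/5).

u_1 = (9/5, -12/5)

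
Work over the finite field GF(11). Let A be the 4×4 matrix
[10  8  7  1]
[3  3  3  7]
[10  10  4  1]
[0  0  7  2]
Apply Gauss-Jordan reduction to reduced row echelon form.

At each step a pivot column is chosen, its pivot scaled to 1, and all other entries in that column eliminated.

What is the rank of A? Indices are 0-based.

rank = 4

[1] R0 /= 10  ⇒  (1, 3, 4, 10)
     R1 -= 3·R0  ⇒  (0, 5, 2, 10)
     R2 -= 10·R0  ⇒  (0, 2, 8, 0)
[2] R1 /= 5  ⇒  (0, 1, 7, 2)
     R0 -= 3·R1  ⇒  (1, 0, 5, 4)
     R2 -= 2·R1  ⇒  (0, 0, 5, 7)
[3] R2 /= 5  ⇒  (0, 0, 1, 8)
     R0 -= 5·R2  ⇒  (1, 0, 0, 8)
     R1 -= 7·R2  ⇒  (0, 1, 0, 1)
     R3 -= 7·R2  ⇒  (0, 0, 0, 1)
[4] R3 /= 1  ⇒  (0, 0, 0, 1)
     R0 -= 8·R3  ⇒  (1, 0, 0, 0)
     R1 -= 1·R3  ⇒  (0, 1, 0, 0)
     R2 -= 8·R3  ⇒  (0, 0, 1, 0)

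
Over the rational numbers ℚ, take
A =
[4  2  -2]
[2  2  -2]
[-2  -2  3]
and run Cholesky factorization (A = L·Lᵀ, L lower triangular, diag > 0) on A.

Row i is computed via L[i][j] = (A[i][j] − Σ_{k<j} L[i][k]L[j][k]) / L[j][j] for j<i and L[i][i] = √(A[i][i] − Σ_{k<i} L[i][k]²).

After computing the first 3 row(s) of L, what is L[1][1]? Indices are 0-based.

L[1][1] = 1

Step 1: L[0][0] = √(4) = 2.
  L[1][0] = (2) / L[0][0] = 1.
Step 2: L[1][1] = √(1) = 1.
  L[2][0] = (-2) / L[0][0] = -1.
  L[2][1] = (-1) / L[1][1] = -1.
Step 3: L[2][2] = √(1) = 1.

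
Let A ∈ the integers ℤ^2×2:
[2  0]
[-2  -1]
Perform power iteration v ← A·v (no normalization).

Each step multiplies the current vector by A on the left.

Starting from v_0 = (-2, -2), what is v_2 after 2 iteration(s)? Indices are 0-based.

v_0 = (-2, -2).
v_1 = A·v_0 = (-4, 6).
v_2 = A·v_1 = (-8, 2).

v_2 = (-8, 2)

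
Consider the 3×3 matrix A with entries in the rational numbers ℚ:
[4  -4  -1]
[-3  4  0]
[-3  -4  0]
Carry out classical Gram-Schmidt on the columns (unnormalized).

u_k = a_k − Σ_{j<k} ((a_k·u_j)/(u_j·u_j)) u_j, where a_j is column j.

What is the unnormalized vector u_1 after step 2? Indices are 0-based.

Step 1: u_0 = a_0 = (4, -3, -3).
Step 2: u_1 = a_1 − (-8/17)·u_0 = (-36/17, 44/17, -92/17).

u_1 = (-36/17, 44/17, -92/17)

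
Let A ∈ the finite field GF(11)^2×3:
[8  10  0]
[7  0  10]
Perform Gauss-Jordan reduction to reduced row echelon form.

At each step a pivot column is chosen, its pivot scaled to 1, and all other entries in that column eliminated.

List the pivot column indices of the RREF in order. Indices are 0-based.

pivot columns: 0, 1

[1] R0 /= 8  ⇒  (1, 4, 0)
     R1 -= 7·R0  ⇒  (0, 5, 10)
[2] R1 /= 5  ⇒  (0, 1, 2)
     R0 -= 4·R1  ⇒  (1, 0, 3)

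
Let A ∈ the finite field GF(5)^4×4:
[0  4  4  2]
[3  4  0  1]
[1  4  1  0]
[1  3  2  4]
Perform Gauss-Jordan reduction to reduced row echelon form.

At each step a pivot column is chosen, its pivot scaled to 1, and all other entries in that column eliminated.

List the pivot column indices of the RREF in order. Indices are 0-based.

pivot columns: 0, 1, 2

[1] R0 <-> R1
[1] R0 /= 3  ⇒  (1, 3, 0, 2)
     R2 -= 1·R0  ⇒  (0, 1, 1, 3)
     R3 -= 1·R0  ⇒  (0, 0, 2, 2)
[2] R1 /= 4  ⇒  (0, 1, 1, 3)
     R0 -= 3·R1  ⇒  (1, 0, 2, 3)
     R2 -= 1·R1  ⇒  (0, 0, 0, 0)
[3] R2 <-> R3
[3] R2 /= 2  ⇒  (0, 0, 1, 1)
     R0 -= 2·R2  ⇒  (1, 0, 0, 1)
     R1 -= 1·R2  ⇒  (0, 1, 0, 2)
column 3 empty below row 3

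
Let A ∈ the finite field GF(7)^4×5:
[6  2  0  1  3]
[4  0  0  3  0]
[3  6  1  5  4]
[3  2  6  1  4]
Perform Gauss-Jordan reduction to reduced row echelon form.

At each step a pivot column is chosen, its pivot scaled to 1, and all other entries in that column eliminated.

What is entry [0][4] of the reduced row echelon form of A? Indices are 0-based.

M[0][4] = 2

step 1: normalize row 0 (÷6) = (1, 5, 0, 6, 4)
  row 1: subtract 4×row0 = (0, 1, 0, 0, 5)
  row 2: subtract 3×row0 = (0, 5, 1, 1, 6)
  row 3: subtract 3×row0 = (0, 1, 6, 4, 6)
step 2: normalize row 1 (÷1) = (0, 1, 0, 0, 5)
  row 0: subtract 5×row1 = (1, 0, 0, 6, 0)
  row 2: subtract 5×row1 = (0, 0, 1, 1, 2)
  row 3: subtract 1×row1 = (0, 0, 6, 4, 1)
step 3: normalize row 2 (÷1) = (0, 0, 1, 1, 2)
  row 3: subtract 6×row2 = (0, 0, 0, 5, 3)
step 4: normalize row 3 (÷5) = (0, 0, 0, 1, 2)
  row 0: subtract 6×row3 = (1, 0, 0, 0, 2)
  row 2: subtract 1×row3 = (0, 0, 1, 0, 0)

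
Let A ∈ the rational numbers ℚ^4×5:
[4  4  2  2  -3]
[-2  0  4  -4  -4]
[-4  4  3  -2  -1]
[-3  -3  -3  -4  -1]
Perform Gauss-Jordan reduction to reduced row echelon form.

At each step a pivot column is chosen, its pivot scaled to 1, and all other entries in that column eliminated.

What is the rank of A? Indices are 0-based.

rank = 4

pivot(0,0)=4: scale R0 → (1, 1, 1/2, 1/2, -3/4)
  clear (1,0): R1 −= (-2)R0 → (0, 2, 5, -3, -11/2)
  clear (2,0): R2 −= (-4)R0 → (0, 8, 5, 0, -4)
  clear (3,0): R3 −= (-3)R0 → (0, 0, -3/2, -5/2, -13/4)
pivot(1,1)=2: scale R1 → (0, 1, 5/2, -3/2, -11/4)
  clear (0,1): R0 −= (1)R1 → (1, 0, -2, 2, 2)
  clear (2,1): R2 −= (8)R1 → (0, 0, -15, 12, 18)
pivot(2,2)=-15: scale R2 → (0, 0, 1, -4/5, -6/5)
  clear (0,2): R0 −= (-2)R2 → (1, 0, 0, 2/5, -2/5)
  clear (1,2): R1 −= (5/2)R2 → (0, 1, 0, 1/2, 1/4)
  clear (3,2): R3 −= (-3/2)R2 → (0, 0, 0, -37/10, -101/20)
pivot(3,3)=-37/10: scale R3 → (0, 0, 0, 1, 101/74)
  clear (0,3): R0 −= (2/5)R3 → (1, 0, 0, 0, -35/37)
  clear (1,3): R1 −= (1/2)R3 → (0, 1, 0, 0, -16/37)
  clear (2,3): R2 −= (-4/5)R3 → (0, 0, 1, 0, -4/37)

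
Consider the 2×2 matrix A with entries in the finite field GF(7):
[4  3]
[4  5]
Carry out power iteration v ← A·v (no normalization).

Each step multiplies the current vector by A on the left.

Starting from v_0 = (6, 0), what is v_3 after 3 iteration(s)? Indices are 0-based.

v_3 = (4, 2)

v_0 = (6, 0).
v_1 = A·v_0 = (3, 3).
v_2 = A·v_1 = (0, 6).
v_3 = A·v_2 = (4, 2).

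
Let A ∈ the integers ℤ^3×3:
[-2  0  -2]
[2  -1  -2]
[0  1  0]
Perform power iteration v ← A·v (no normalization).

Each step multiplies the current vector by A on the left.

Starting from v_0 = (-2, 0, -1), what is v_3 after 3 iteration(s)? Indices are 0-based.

v_0 = (-2, 0, -1).
v_1 = A·v_0 = (6, -2, 0).
v_2 = A·v_1 = (-12, 14, -2).
v_3 = A·v_2 = (28, -34, 14).

v_3 = (28, -34, 14)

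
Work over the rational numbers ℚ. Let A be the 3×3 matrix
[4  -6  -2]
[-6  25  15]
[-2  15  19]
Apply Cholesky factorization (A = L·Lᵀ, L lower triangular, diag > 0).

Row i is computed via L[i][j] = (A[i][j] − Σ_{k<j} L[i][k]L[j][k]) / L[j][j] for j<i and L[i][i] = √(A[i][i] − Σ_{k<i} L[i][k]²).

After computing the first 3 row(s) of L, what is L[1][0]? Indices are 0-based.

L[1][0] = -3

Step 1: L[0][0] = √(4) = 2.
  L[1][0] = (-6) / L[0][0] = -3.
Step 2: L[1][1] = √(16) = 4.
  L[2][0] = (-2) / L[0][0] = -1.
  L[2][1] = (12) / L[1][1] = 3.
Step 3: L[2][2] = √(9) = 3.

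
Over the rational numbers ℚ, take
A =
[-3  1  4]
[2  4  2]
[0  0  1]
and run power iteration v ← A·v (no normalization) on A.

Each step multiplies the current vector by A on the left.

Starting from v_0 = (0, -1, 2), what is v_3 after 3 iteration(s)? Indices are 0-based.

v_0 = (0, -1, 2).
v_1 = A·v_0 = (7, 0, 2).
v_2 = A·v_1 = (-13, 18, 2).
v_3 = A·v_2 = (65, 50, 2).

v_3 = (65, 50, 2)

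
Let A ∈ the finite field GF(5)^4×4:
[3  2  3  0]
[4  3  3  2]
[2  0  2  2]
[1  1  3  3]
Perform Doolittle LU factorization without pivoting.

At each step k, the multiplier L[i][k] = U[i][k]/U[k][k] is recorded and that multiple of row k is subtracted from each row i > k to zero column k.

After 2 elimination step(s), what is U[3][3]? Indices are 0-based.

k=0: U[0][0]=3
  eliminate (1,0): mult=3, new row 1: (0, 2, 4, 2); set L[1][0]=3
  eliminate (2,0): mult=4, new row 2: (0, 2, 0, 2); set L[2][0]=4
  eliminate (3,0): mult=2, new row 3: (0, 2, 2, 3); set L[3][0]=2
k=1: U[1][1]=2
  eliminate (2,1): mult=1, new row 2: (0, 0, 1, 0); set L[2][1]=1
  eliminate (3,1): mult=1, new row 3: (0, 0, 3, 1); set L[3][1]=1

U[3][3] = 1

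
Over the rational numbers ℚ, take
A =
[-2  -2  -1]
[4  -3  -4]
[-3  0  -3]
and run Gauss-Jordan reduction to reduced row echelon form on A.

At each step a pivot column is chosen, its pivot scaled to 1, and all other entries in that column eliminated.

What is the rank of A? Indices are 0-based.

step 1: normalize row 0 (÷-2) = (1, 1, 1/2)
  row 1: subtract 4×row0 = (0, -7, -6)
  row 2: subtract -3×row0 = (0, 3, -3/2)
step 2: normalize row 1 (÷-7) = (0, 1, 6/7)
  row 0: subtract 1×row1 = (1, 0, -5/14)
  row 2: subtract 3×row1 = (0, 0, -57/14)
step 3: normalize row 2 (÷-57/14) = (0, 0, 1)
  row 0: subtract -5/14×row2 = (1, 0, 0)
  row 1: subtract 6/7×row2 = (0, 1, 0)

rank = 3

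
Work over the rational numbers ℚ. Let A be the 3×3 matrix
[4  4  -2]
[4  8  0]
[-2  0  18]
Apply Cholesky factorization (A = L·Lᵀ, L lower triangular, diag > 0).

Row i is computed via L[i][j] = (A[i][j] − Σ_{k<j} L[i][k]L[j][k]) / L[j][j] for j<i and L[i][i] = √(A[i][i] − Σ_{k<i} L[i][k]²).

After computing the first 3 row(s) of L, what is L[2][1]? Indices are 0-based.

Step 1: L[0][0] = √(4) = 2.
  L[1][0] = (4) / L[0][0] = 2.
Step 2: L[1][1] = √(4) = 2.
  L[2][0] = (-2) / L[0][0] = -1.
  L[2][1] = (2) / L[1][1] = 1.
Step 3: L[2][2] = √(16) = 4.

L[2][1] = 1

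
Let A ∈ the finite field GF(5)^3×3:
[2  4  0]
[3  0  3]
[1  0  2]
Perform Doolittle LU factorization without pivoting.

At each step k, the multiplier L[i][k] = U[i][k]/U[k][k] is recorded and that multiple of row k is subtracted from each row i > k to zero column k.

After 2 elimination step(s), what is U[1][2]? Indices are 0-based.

Step 1: pivot at (0,0) is 2.
  row1 ← row1 − (4)·row0  ⇒  L[1][0]=4, U row1=(0, 4, 3)
  row2 ← row2 − (3)·row0  ⇒  L[2][0]=3, U row2=(0, 3, 2)
Step 2: pivot at (1,1) is 4.
  row2 ← row2 − (2)·row1  ⇒  L[2][1]=2, U row2=(0, 0, 1)

U[1][2] = 3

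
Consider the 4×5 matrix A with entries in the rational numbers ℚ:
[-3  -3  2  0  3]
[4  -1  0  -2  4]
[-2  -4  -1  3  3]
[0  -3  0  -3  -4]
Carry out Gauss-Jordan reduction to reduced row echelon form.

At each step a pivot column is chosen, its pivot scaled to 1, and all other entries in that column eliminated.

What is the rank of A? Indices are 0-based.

pivot(0,0)=-3: scale R0 → (1, 1, -2/3, 0, -1)
  clear (1,0): R1 −= (4)R0 → (0, -5, 8/3, -2, 8)
  clear (2,0): R2 −= (-2)R0 → (0, -2, -7/3, 3, 1)
pivot(1,1)=-5: scale R1 → (0, 1, -8/15, 2/5, -8/5)
  clear (0,1): R0 −= (1)R1 → (1, 0, -2/15, -2/5, 3/5)
  clear (2,1): R2 −= (-2)R1 → (0, 0, -17/5, 19/5, -11/5)
  clear (3,1): R3 −= (-3)R1 → (0, 0, -8/5, -9/5, -44/5)
pivot(2,2)=-17/5: scale R2 → (0, 0, 1, -19/17, 11/17)
  clear (0,2): R0 −= (-2/15)R2 → (1, 0, 0, -28/51, 35/51)
  clear (1,2): R1 −= (-8/15)R2 → (0, 1, 0, -10/51, -64/51)
  clear (3,2): R3 −= (-8/5)R2 → (0, 0, 0, -61/17, -132/17)
pivot(3,3)=-61/17: scale R3 → (0, 0, 0, 1, 132/61)
  clear (0,3): R0 −= (-28/51)R3 → (1, 0, 0, 0, 343/183)
  clear (1,3): R1 −= (-10/51)R3 → (0, 1, 0, 0, -152/183)
  clear (2,3): R2 −= (-19/17)R3 → (0, 0, 1, 0, 187/61)

rank = 4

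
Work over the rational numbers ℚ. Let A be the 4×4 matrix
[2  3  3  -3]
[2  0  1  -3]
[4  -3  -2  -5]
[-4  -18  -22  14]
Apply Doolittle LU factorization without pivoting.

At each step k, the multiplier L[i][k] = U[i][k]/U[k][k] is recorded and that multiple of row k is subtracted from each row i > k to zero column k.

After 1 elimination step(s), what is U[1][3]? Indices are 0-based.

U[1][3] = 0

Step 1: pivot at (0,0) is 2.
  row1 ← row1 − (1)·row0  ⇒  L[1][0]=1, U row1=(0, -3, -2, 0)
  row2 ← row2 − (2)·row0  ⇒  L[2][0]=2, U row2=(0, -9, -8, 1)
  row3 ← row3 − (-2)·row0  ⇒  L[3][0]=-2, U row3=(0, -12, -16, 8)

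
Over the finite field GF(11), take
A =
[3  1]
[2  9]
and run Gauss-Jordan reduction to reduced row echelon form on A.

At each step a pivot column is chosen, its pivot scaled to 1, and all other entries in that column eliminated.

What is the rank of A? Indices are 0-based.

rank = 2

step 1: normalize row 0 (÷3) = (1, 4)
  row 1: subtract 2×row0 = (0, 1)
step 2: normalize row 1 (÷1) = (0, 1)
  row 0: subtract 4×row1 = (1, 0)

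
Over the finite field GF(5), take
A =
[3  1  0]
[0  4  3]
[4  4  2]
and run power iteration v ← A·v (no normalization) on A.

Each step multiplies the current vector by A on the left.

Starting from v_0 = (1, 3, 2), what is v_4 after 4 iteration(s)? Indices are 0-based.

v_0 = (1, 3, 2).
v_1 = A·v_0 = (1, 3, 0).
v_2 = A·v_1 = (1, 2, 1).
v_3 = A·v_2 = (0, 1, 4).
v_4 = A·v_3 = (1, 1, 2).

v_4 = (1, 1, 2)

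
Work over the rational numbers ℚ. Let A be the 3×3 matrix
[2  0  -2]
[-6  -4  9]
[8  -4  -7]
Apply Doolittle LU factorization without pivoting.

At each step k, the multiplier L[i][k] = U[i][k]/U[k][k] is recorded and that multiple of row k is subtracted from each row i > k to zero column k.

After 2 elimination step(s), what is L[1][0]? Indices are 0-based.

Step 1: pivot at (0,0) is 2.
  row1 ← row1 − (-3)·row0  ⇒  L[1][0]=-3, U row1=(0, -4, 3)
  row2 ← row2 − (4)·row0  ⇒  L[2][0]=4, U row2=(0, -4, 1)
Step 2: pivot at (1,1) is -4.
  row2 ← row2 − (1)·row1  ⇒  L[2][1]=1, U row2=(0, 0, -2)

L[1][0] = -3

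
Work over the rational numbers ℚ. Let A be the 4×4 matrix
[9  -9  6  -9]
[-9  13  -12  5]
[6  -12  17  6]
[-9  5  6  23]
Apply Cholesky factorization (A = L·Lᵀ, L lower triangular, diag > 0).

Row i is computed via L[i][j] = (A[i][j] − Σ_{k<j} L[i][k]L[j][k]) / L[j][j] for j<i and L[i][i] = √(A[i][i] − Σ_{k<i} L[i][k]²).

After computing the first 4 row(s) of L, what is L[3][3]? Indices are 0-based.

L[3][3] = 1

Step 1: L[0][0] = √(9) = 3.
  L[1][0] = (-9) / L[0][0] = -3.
Step 2: L[1][1] = √(4) = 2.
  L[2][0] = (6) / L[0][0] = 2.
  L[2][1] = (-6) / L[1][1] = -3.
Step 3: L[2][2] = √(4) = 2.
  L[3][0] = (-9) / L[0][0] = -3.
  L[3][1] = (-4) / L[1][1] = -2.
  L[3][2] = (6) / L[2][2] = 3.
Step 4: L[3][3] = √(1) = 1.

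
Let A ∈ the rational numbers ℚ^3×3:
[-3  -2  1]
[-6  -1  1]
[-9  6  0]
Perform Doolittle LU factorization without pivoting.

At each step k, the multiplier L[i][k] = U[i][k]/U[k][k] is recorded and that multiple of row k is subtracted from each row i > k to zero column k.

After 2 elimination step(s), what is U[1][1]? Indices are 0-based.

k=0: U[0][0]=-3
  eliminate (1,0): mult=2, new row 1: (0, 3, -1); set L[1][0]=2
  eliminate (2,0): mult=3, new row 2: (0, 12, -3); set L[2][0]=3
k=1: U[1][1]=3
  eliminate (2,1): mult=4, new row 2: (0, 0, 1); set L[2][1]=4

U[1][1] = 3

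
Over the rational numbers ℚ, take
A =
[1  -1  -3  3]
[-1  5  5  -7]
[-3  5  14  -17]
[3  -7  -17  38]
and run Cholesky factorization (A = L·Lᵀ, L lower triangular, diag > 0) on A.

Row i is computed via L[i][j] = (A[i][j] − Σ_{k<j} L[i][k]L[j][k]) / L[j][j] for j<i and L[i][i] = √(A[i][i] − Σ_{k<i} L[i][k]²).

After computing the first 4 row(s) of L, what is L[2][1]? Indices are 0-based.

L[2][1] = 1

Step 1: L[0][0] = √(1) = 1.
  L[1][0] = (-1) / L[0][0] = -1.
Step 2: L[1][1] = √(4) = 2.
  L[2][0] = (-3) / L[0][0] = -3.
  L[2][1] = (2) / L[1][1] = 1.
Step 3: L[2][2] = √(4) = 2.
  L[3][0] = (3) / L[0][0] = 3.
  L[3][1] = (-4) / L[1][1] = -2.
  L[3][2] = (-6) / L[2][2] = -3.
Step 4: L[3][3] = √(16) = 4.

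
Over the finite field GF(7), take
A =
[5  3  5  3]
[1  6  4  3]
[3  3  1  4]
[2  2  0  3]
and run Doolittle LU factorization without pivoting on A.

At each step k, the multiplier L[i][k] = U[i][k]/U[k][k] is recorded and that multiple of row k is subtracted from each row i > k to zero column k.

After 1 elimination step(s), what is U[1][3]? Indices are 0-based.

k=0: U[0][0]=5
  eliminate (1,0): mult=3, new row 1: (0, 4, 3, 1); set L[1][0]=3
  eliminate (2,0): mult=2, new row 2: (0, 4, 5, 5); set L[2][0]=2
  eliminate (3,0): mult=6, new row 3: (0, 5, 5, 6); set L[3][0]=6

U[1][3] = 1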